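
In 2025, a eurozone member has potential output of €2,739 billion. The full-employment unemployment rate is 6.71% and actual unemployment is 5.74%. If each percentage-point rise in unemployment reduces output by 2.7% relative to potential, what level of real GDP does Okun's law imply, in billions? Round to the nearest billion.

Unemployment gap = 5.74 - 6.71 = -0.97 points, so the output gap is -2.7 × (-0.97) = 2.619%.
Actual GDP = 2739 × (1 + 2.619/100) = 2739 × 1.02619 ≈ 2811 billion.

€2,811 billion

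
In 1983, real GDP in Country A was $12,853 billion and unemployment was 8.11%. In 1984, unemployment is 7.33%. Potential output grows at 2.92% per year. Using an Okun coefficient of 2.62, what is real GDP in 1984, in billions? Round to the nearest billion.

Δu = 7.33 - 8.11 = -0.78 points.
Okun's law (growth form): g_Y = g_Y* - β × Δu = 2.92 - 2.62 × (-0.78) = 2.92 + 2.0436 = 4.9636%.
Real GDP in the next year = 12853 × (1 + 4.9636/100) = 12853 × 1.049636 ≈ 13491 billion.

$13,491 billion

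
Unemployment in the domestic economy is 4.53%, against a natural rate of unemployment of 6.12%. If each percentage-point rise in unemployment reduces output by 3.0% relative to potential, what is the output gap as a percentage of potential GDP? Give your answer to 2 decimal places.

The unemployment gap is 4.53 - 6.12 = -1.59 percentage points.
Okun's law gives an output gap of -3 × (-1.59) = 4.77%, i.e. 4.77% above potential.

4.77%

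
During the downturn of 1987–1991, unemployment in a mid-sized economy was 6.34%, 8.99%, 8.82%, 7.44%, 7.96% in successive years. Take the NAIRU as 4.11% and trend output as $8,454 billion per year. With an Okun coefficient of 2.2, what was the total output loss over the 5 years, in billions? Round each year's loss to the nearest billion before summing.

Year 1987: gap = -2.2 × (6.34 - 4.11) = -4.906%, loss ≈ 8454 × 4.906/100 ≈ 415.
Year 1988: gap = -2.2 × (8.99 - 4.11) = -10.736%, loss ≈ 8454 × 10.736/100 ≈ 908.
Year 1989: gap = -2.2 × (8.82 - 4.11) = -10.362%, loss ≈ 8454 × 10.362/100 ≈ 876.
Year 1990: gap = -2.2 × (7.44 - 4.11) = -7.326%, loss ≈ 8454 × 7.326/100 ≈ 619.
Year 1991: gap = -2.2 × (7.96 - 4.11) = -8.47%, loss ≈ 8454 × 8.47/100 ≈ 716.
Total lost output = 415 + 908 + 876 + 619 + 716 = 3534 billion.

$3,534 billion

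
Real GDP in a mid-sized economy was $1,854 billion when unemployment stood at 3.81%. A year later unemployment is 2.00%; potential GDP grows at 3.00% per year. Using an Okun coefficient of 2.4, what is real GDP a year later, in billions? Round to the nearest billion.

$1,990 billion

Δu = 2 - 3.81 = -1.81 points.
Okun's law (growth form): g_Y = g_Y* - β × Δu = 3.00 - 2.4 × (-1.81) = 3 + 4.344 = 7.344%.
Real GDP in the next year = 1854 × (1 + 7.344/100) = 1854 × 1.07344 ≈ 1990 billion.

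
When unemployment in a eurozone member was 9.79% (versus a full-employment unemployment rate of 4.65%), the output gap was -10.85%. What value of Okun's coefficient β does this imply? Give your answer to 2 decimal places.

Okun's law: output gap = -β × (u - u*).
-10.85 = -β × (9.79 - 4.65) = -β × 5.14, so β = 10.85/5.14 = 2.11.

β ≈ 2.11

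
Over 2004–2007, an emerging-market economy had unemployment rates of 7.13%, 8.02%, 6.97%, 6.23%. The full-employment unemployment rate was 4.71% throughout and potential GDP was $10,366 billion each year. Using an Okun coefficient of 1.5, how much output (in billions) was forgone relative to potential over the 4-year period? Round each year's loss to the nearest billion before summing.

$1,478 billion

Year 2004: gap = -1.5 × (7.13 - 4.71) = -3.63%, loss ≈ 10366 × 3.63/100 ≈ 376.
Year 2005: gap = -1.5 × (8.02 - 4.71) = -4.965%, loss ≈ 10366 × 4.965/100 ≈ 515.
Year 2006: gap = -1.5 × (6.97 - 4.71) = -3.39%, loss ≈ 10366 × 3.39/100 ≈ 351.
Year 2007: gap = -1.5 × (6.23 - 4.71) = -2.28%, loss ≈ 10366 × 2.28/100 ≈ 236.
Total lost output = 376 + 515 + 351 + 236 = 1478 billion.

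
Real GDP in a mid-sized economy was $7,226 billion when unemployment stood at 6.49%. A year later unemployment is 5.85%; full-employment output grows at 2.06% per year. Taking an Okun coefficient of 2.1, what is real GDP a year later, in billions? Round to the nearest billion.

Δu = 5.85 - 6.49 = -0.64 points.
Okun's law (growth form): g_Y = g_Y* - β × Δu = 2.06 - 2.1 × (-0.64) = 2.06 + 1.344 = 3.404%.
Real GDP in the next year = 7226 × (1 + 3.404/100) = 7226 × 1.03404 ≈ 7472 billion.

$7,472 billion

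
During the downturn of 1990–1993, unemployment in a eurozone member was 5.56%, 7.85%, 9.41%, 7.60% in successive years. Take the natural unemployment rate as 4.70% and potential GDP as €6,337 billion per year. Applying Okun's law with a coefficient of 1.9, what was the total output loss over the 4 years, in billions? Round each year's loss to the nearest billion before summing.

Year 1990: gap = -1.9 × (5.56 - 4.7) = -1.634%, loss ≈ 6337 × 1.634/100 ≈ 104.
Year 1991: gap = -1.9 × (7.85 - 4.7) = -5.985%, loss ≈ 6337 × 5.985/100 ≈ 379.
Year 1992: gap = -1.9 × (9.41 - 4.7) = -8.949%, loss ≈ 6337 × 8.949/100 ≈ 567.
Year 1993: gap = -1.9 × (7.6 - 4.7) = -5.51%, loss ≈ 6337 × 5.51/100 ≈ 349.
Total lost output = 104 + 379 + 567 + 349 = 1399 billion.

€1,399 billion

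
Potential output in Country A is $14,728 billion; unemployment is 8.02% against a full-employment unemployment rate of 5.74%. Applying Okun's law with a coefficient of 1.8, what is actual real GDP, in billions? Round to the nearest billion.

$14,124 billion

Unemployment gap = 8.02 - 5.74 = 2.28 points, so the output gap is -1.8 × 2.28 = -4.104%.
Actual GDP = 14728 × (1 - 4.104/100) = 14728 × 0.95896 ≈ 14124 billion.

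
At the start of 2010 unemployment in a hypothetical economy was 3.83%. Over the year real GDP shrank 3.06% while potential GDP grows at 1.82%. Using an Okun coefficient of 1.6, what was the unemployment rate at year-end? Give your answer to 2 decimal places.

6.88%

Growth-rate Okun's law: g_Y = g_Y* - β × Δu, so Δu = (g_Y* - g_Y)/β.
Δu = (1.82 + 3.06)/1.6 = 4.88/1.6 = 3.05 percentage points.
Year-end unemployment = 3.83 + 3.05 = 6.88%.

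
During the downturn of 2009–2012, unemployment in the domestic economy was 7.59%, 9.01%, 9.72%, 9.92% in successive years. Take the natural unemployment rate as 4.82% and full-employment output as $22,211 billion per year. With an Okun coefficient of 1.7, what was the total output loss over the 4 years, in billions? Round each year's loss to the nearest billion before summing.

Year 2009: gap = -1.7 × (7.59 - 4.82) = -4.709%, loss ≈ 22211 × 4.709/100 ≈ 1046.
Year 2010: gap = -1.7 × (9.01 - 4.82) = -7.123%, loss ≈ 22211 × 7.123/100 ≈ 1582.
Year 2011: gap = -1.7 × (9.72 - 4.82) = -8.33%, loss ≈ 22211 × 8.33/100 ≈ 1850.
Year 2012: gap = -1.7 × (9.92 - 4.82) = -8.67%, loss ≈ 22211 × 8.67/100 ≈ 1926.
Total lost output = 1046 + 1582 + 1850 + 1926 = 6404 billion.

$6,404 billion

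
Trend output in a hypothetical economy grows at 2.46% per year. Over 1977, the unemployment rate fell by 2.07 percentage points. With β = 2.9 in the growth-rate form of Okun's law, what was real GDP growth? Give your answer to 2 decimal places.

Growth-rate Okun's law: g_Y = g_Y* - β × Δu.
g_Y = 2.46 - 2.9 × (-2.07) = 2.46 + 6.003 = 8.463%, i.e. 8.46% to 2 d.p.

8.46%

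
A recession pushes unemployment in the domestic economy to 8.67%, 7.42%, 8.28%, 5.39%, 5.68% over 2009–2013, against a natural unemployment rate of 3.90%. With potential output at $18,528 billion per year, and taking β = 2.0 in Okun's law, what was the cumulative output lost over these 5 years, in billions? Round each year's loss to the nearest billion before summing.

$5,907 billion

Year 2009: gap = -2.0 × (8.67 - 3.9) = -9.54%, loss ≈ 18528 × 9.54/100 ≈ 1768.
Year 2010: gap = -2.0 × (7.42 - 3.9) = -7.04%, loss ≈ 18528 × 7.04/100 ≈ 1304.
Year 2011: gap = -2.0 × (8.28 - 3.9) = -8.76%, loss ≈ 18528 × 8.76/100 ≈ 1623.
Year 2012: gap = -2.0 × (5.39 - 3.9) = -2.98%, loss ≈ 18528 × 2.98/100 ≈ 552.
Year 2013: gap = -2.0 × (5.68 - 3.9) = -3.56%, loss ≈ 18528 × 3.56/100 ≈ 660.
Total lost output = 1768 + 1304 + 1623 + 552 + 660 = 5907 billion.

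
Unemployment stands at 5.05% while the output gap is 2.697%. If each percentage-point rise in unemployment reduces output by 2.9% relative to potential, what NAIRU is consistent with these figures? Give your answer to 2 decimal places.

5.98%

From Okun's law, u - u* = -(output gap)/β = -(2.697)/2.9 = -0.93 points.
So u* = 5.05 + 0.93 = 5.98%.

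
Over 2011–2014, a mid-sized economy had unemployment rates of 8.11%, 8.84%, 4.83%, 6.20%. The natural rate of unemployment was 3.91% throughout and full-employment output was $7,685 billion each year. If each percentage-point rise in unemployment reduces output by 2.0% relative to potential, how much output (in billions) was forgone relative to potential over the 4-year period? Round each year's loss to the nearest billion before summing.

$1,897 billion

Year 2011: gap = -2.0 × (8.11 - 3.91) = -8.4%, loss ≈ 7685 × 8.4/100 ≈ 646.
Year 2012: gap = -2.0 × (8.84 - 3.91) = -9.86%, loss ≈ 7685 × 9.86/100 ≈ 758.
Year 2013: gap = -2.0 × (4.83 - 3.91) = -1.84%, loss ≈ 7685 × 1.84/100 ≈ 141.
Year 2014: gap = -2.0 × (6.2 - 3.91) = -4.58%, loss ≈ 7685 × 4.58/100 ≈ 352.
Total lost output = 646 + 758 + 141 + 352 = 1897 billion.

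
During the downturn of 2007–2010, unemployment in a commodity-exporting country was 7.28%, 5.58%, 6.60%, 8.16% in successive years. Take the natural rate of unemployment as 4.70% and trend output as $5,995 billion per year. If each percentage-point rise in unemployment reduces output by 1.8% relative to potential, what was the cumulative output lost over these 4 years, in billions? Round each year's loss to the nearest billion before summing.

Year 2007: gap = -1.8 × (7.28 - 4.7) = -4.644%, loss ≈ 5995 × 4.644/100 ≈ 278.
Year 2008: gap = -1.8 × (5.58 - 4.7) = -1.584%, loss ≈ 5995 × 1.584/100 ≈ 95.
Year 2009: gap = -1.8 × (6.6 - 4.7) = -3.42%, loss ≈ 5995 × 3.42/100 ≈ 205.
Year 2010: gap = -1.8 × (8.16 - 4.7) = -6.228%, loss ≈ 5995 × 6.228/100 ≈ 373.
Total lost output = 278 + 95 + 205 + 373 = 951 billion.

$951 billion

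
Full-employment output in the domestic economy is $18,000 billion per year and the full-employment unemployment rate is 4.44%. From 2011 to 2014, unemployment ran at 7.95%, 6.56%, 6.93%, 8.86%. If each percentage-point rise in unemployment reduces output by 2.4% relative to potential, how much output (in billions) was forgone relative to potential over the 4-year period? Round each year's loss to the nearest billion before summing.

$5,417 billion

Year 2011: gap = -2.4 × (7.95 - 4.44) = -8.424%, loss ≈ 18000 × 8.424/100 ≈ 1516.
Year 2012: gap = -2.4 × (6.56 - 4.44) = -5.088%, loss ≈ 18000 × 5.088/100 ≈ 916.
Year 2013: gap = -2.4 × (6.93 - 4.44) = -5.976%, loss ≈ 18000 × 5.976/100 ≈ 1076.
Year 2014: gap = -2.4 × (8.86 - 4.44) = -10.608%, loss ≈ 18000 × 10.608/100 ≈ 1909.
Total lost output = 1516 + 916 + 1076 + 1909 = 5417 billion.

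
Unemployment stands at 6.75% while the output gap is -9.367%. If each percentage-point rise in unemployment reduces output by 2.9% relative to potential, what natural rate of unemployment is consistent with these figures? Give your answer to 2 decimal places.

3.52%

From Okun's law, u - u* = -(output gap)/β = -(-9.367)/2.9 = 3.23 points.
So u* = 6.75 - 3.23 = 3.52%.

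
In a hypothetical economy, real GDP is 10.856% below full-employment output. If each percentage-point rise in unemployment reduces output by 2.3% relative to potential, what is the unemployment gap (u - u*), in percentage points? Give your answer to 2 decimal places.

Okun's law: output gap = -β × (u - u*), so u - u* = -(output gap)/β.
u - u* = -(-10.856)/2.3 = 4.72 percentage points.

4.72 percentage points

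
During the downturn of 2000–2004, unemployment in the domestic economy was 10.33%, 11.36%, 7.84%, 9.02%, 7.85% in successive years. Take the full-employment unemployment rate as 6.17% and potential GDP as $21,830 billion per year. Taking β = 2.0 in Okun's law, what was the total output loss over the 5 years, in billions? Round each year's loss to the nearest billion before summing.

Year 2000: gap = -2.0 × (10.33 - 6.17) = -8.32%, loss ≈ 21830 × 8.32/100 ≈ 1816.
Year 2001: gap = -2.0 × (11.36 - 6.17) = -10.38%, loss ≈ 21830 × 10.38/100 ≈ 2266.
Year 2002: gap = -2.0 × (7.84 - 6.17) = -3.34%, loss ≈ 21830 × 3.34/100 ≈ 729.
Year 2003: gap = -2.0 × (9.02 - 6.17) = -5.7%, loss ≈ 21830 × 5.7/100 ≈ 1244.
Year 2004: gap = -2.0 × (7.85 - 6.17) = -3.36%, loss ≈ 21830 × 3.36/100 ≈ 733.
Total lost output = 1816 + 2266 + 729 + 1244 + 733 = 6788 billion.

$6,788 billion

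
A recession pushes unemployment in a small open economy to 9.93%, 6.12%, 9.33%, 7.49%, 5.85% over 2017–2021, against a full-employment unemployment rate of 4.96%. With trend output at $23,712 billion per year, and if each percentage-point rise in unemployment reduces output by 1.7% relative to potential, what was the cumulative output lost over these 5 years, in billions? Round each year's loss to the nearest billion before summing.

$5,612 billion

Year 2017: gap = -1.7 × (9.93 - 4.96) = -8.449%, loss ≈ 23712 × 8.449/100 ≈ 2003.
Year 2018: gap = -1.7 × (6.12 - 4.96) = -1.972%, loss ≈ 23712 × 1.972/100 ≈ 468.
Year 2019: gap = -1.7 × (9.33 - 4.96) = -7.429%, loss ≈ 23712 × 7.429/100 ≈ 1762.
Year 2020: gap = -1.7 × (7.49 - 4.96) = -4.301%, loss ≈ 23712 × 4.301/100 ≈ 1020.
Year 2021: gap = -1.7 × (5.85 - 4.96) = -1.513%, loss ≈ 23712 × 1.513/100 ≈ 359.
Total lost output = 2003 + 468 + 1762 + 1020 + 359 = 5612 billion.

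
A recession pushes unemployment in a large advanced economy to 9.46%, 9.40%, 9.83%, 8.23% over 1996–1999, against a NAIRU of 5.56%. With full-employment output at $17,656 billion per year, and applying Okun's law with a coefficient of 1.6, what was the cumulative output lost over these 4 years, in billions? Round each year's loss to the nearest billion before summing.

Year 1996: gap = -1.6 × (9.46 - 5.56) = -6.24%, loss ≈ 17656 × 6.24/100 ≈ 1102.
Year 1997: gap = -1.6 × (9.4 - 5.56) = -6.144%, loss ≈ 17656 × 6.144/100 ≈ 1085.
Year 1998: gap = -1.6 × (9.83 - 5.56) = -6.832%, loss ≈ 17656 × 6.832/100 ≈ 1206.
Year 1999: gap = -1.6 × (8.23 - 5.56) = -4.272%, loss ≈ 17656 × 4.272/100 ≈ 754.
Total lost output = 1102 + 1085 + 1206 + 754 = 4147 billion.

$4,147 billion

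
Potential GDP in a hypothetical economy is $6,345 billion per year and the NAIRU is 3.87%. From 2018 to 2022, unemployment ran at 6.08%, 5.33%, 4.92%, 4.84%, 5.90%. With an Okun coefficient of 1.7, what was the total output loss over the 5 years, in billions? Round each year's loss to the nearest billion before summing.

Year 2018: gap = -1.7 × (6.08 - 3.87) = -3.757%, loss ≈ 6345 × 3.757/100 ≈ 238.
Year 2019: gap = -1.7 × (5.33 - 3.87) = -2.482%, loss ≈ 6345 × 2.482/100 ≈ 157.
Year 2020: gap = -1.7 × (4.92 - 3.87) = -1.785%, loss ≈ 6345 × 1.785/100 ≈ 113.
Year 2021: gap = -1.7 × (4.84 - 3.87) = -1.649%, loss ≈ 6345 × 1.649/100 ≈ 105.
Year 2022: gap = -1.7 × (5.9 - 3.87) = -3.451%, loss ≈ 6345 × 3.451/100 ≈ 219.
Total lost output = 238 + 157 + 113 + 105 + 219 = 832 billion.

$832 billion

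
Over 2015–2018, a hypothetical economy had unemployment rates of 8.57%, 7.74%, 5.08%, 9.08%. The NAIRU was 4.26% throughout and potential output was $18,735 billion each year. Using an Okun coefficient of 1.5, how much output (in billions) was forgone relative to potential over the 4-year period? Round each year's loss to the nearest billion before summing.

$3,774 billion

Year 2015: gap = -1.5 × (8.57 - 4.26) = -6.465%, loss ≈ 18735 × 6.465/100 ≈ 1211.
Year 2016: gap = -1.5 × (7.74 - 4.26) = -5.22%, loss ≈ 18735 × 5.22/100 ≈ 978.
Year 2017: gap = -1.5 × (5.08 - 4.26) = -1.23%, loss ≈ 18735 × 1.23/100 ≈ 230.
Year 2018: gap = -1.5 × (9.08 - 4.26) = -7.23%, loss ≈ 18735 × 7.23/100 ≈ 1355.
Total lost output = 1211 + 978 + 230 + 1355 = 3774 billion.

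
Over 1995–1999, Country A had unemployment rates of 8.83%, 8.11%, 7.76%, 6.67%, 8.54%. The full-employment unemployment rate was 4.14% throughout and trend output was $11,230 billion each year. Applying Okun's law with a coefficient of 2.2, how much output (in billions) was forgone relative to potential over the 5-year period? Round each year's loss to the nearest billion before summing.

$4,746 billion

Year 1995: gap = -2.2 × (8.83 - 4.14) = -10.318%, loss ≈ 11230 × 10.318/100 ≈ 1159.
Year 1996: gap = -2.2 × (8.11 - 4.14) = -8.734%, loss ≈ 11230 × 8.734/100 ≈ 981.
Year 1997: gap = -2.2 × (7.76 - 4.14) = -7.964%, loss ≈ 11230 × 7.964/100 ≈ 894.
Year 1998: gap = -2.2 × (6.67 - 4.14) = -5.566%, loss ≈ 11230 × 5.566/100 ≈ 625.
Year 1999: gap = -2.2 × (8.54 - 4.14) = -9.68%, loss ≈ 11230 × 9.68/100 ≈ 1087.
Total lost output = 1159 + 981 + 894 + 625 + 1087 = 4746 billion.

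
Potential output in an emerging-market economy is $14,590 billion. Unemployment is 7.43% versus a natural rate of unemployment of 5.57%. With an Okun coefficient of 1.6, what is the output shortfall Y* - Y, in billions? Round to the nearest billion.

Output gap = -1.6 × (7.43 - 5.57) = -1.6 × 1.86 = -2.976%.
Actual GDP ≈ 14590 × 0.97024 ≈ 14156 billion, so the shortfall is 14590 - 14156 = 434 billion.

$434 billion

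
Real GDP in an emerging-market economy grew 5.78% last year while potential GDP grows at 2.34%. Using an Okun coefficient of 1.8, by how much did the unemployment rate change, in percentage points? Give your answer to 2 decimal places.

Growth-rate Okun's law: g_Y = g_Y* - β × Δu, so Δu = (g_Y* - g_Y)/β.
Δu = (2.34 - 5.78)/1.8 = -3.44/1.8 = -1.91 percentage points.

-1.91 percentage points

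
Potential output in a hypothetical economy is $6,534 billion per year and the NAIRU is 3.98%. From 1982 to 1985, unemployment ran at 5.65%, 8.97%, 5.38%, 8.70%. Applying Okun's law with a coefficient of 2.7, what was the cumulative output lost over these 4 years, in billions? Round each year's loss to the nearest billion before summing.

Year 1982: gap = -2.7 × (5.65 - 3.98) = -4.509%, loss ≈ 6534 × 4.509/100 ≈ 295.
Year 1983: gap = -2.7 × (8.97 - 3.98) = -13.473%, loss ≈ 6534 × 13.473/100 ≈ 880.
Year 1984: gap = -2.7 × (5.38 - 3.98) = -3.78%, loss ≈ 6534 × 3.78/100 ≈ 247.
Year 1985: gap = -2.7 × (8.7 - 3.98) = -12.744%, loss ≈ 6534 × 12.744/100 ≈ 833.
Total lost output = 295 + 880 + 247 + 833 = 2255 billion.

$2,255 billion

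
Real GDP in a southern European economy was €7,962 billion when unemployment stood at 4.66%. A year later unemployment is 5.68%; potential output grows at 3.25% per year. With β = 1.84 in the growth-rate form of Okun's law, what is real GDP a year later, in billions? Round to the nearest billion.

Δu = 5.68 - 4.66 = 1.02 points.
Okun's law (growth form): g_Y = g_Y* - β × Δu = 3.25 - 1.84 × (1.02) = 3.25 - 1.8768 = 1.3732%.
Real GDP in the next year = 7962 × (1 + 1.3732/100) = 7962 × 1.013732 ≈ 8071 billion.

€8,071 billion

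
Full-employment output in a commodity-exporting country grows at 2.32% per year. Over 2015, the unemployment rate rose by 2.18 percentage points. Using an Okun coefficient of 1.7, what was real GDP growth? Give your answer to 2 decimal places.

-1.39%

Growth-rate Okun's law: g_Y = g_Y* - β × Δu.
g_Y = 2.32 - 1.7 × (2.18) = 2.32 - 3.706 = -1.386%, i.e. -1.39% to 2 d.p.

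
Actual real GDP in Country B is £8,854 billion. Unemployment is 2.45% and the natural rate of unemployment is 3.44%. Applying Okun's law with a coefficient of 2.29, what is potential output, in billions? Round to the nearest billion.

Unemployment gap = 2.45 - 3.44 = -0.99 points, so output gap = -2.29 × (-0.99) = 2.2671%.
Since Y = Y* × (1 + gap/100), Y* = 8854/1.022671 ≈ 8658 billion.

£8,658 billion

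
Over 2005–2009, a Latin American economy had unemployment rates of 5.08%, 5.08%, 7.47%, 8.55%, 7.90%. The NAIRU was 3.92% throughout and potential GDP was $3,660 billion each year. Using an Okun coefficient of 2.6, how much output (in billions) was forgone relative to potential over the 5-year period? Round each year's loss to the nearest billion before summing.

Year 2005: gap = -2.6 × (5.08 - 3.92) = -3.016%, loss ≈ 3660 × 3.016/100 ≈ 110.
Year 2006: gap = -2.6 × (5.08 - 3.92) = -3.016%, loss ≈ 3660 × 3.016/100 ≈ 110.
Year 2007: gap = -2.6 × (7.47 - 3.92) = -9.23%, loss ≈ 3660 × 9.23/100 ≈ 338.
Year 2008: gap = -2.6 × (8.55 - 3.92) = -12.038%, loss ≈ 3660 × 12.038/100 ≈ 441.
Year 2009: gap = -2.6 × (7.9 - 3.92) = -10.348%, loss ≈ 3660 × 10.348/100 ≈ 379.
Total lost output = 110 + 110 + 338 + 441 + 379 = 1378 billion.

$1,378 billion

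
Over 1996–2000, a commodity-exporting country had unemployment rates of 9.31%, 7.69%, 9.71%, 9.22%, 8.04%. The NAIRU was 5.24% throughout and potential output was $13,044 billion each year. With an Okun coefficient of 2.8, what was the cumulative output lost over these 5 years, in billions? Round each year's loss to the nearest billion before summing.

$6,491 billion

Year 1996: gap = -2.8 × (9.31 - 5.24) = -11.396%, loss ≈ 13044 × 11.396/100 ≈ 1486.
Year 1997: gap = -2.8 × (7.69 - 5.24) = -6.86%, loss ≈ 13044 × 6.86/100 ≈ 895.
Year 1998: gap = -2.8 × (9.71 - 5.24) = -12.516%, loss ≈ 13044 × 12.516/100 ≈ 1633.
Year 1999: gap = -2.8 × (9.22 - 5.24) = -11.144%, loss ≈ 13044 × 11.144/100 ≈ 1454.
Year 2000: gap = -2.8 × (8.04 - 5.24) = -7.84%, loss ≈ 13044 × 7.84/100 ≈ 1023.
Total lost output = 1486 + 895 + 1633 + 1454 + 1023 = 6491 billion.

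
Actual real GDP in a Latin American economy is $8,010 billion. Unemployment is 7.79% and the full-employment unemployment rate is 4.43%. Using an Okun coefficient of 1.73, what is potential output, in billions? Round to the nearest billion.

$8,504 billion

Unemployment gap = 7.79 - 4.43 = 3.36 points, so output gap = -1.73 × 3.36 = -5.8128%.
Since Y = Y* × (1 + gap/100), Y* = 8010/0.941872 ≈ 8504 billion.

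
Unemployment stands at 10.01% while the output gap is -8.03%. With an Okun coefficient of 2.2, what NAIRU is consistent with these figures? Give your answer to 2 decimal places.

6.36%

From Okun's law, u - u* = -(output gap)/β = -(-8.03)/2.2 = 3.65 points.
So u* = 10.01 - 3.65 = 6.36%.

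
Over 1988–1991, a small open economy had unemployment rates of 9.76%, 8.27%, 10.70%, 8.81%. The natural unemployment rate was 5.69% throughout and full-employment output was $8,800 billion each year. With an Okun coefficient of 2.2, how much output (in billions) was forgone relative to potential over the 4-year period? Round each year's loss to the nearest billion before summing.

Year 1988: gap = -2.2 × (9.76 - 5.69) = -8.954%, loss ≈ 8800 × 8.954/100 ≈ 788.
Year 1989: gap = -2.2 × (8.27 - 5.69) = -5.676%, loss ≈ 8800 × 5.676/100 ≈ 499.
Year 1990: gap = -2.2 × (10.7 - 5.69) = -11.022%, loss ≈ 8800 × 11.022/100 ≈ 970.
Year 1991: gap = -2.2 × (8.81 - 5.69) = -6.864%, loss ≈ 8800 × 6.864/100 ≈ 604.
Total lost output = 788 + 499 + 970 + 604 = 2861 billion.

$2,861 billion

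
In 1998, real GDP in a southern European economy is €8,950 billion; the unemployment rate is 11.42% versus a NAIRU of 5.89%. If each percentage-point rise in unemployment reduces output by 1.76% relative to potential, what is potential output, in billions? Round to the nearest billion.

€9,915 billion

Unemployment gap = 11.42 - 5.89 = 5.53 points, so output gap = -1.76 × 5.53 = -9.7328%.
Since Y = Y* × (1 + gap/100), Y* = 8950/0.902672 ≈ 9915 billion.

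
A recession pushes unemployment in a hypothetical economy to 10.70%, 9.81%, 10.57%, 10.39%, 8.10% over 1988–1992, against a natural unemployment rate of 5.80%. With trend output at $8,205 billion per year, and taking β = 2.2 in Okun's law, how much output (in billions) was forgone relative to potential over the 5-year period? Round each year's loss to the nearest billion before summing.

$3,713 billion

Year 1988: gap = -2.2 × (10.7 - 5.8) = -10.78%, loss ≈ 8205 × 10.78/100 ≈ 884.
Year 1989: gap = -2.2 × (9.81 - 5.8) = -8.822%, loss ≈ 8205 × 8.822/100 ≈ 724.
Year 1990: gap = -2.2 × (10.57 - 5.8) = -10.494%, loss ≈ 8205 × 10.494/100 ≈ 861.
Year 1991: gap = -2.2 × (10.39 - 5.8) = -10.098%, loss ≈ 8205 × 10.098/100 ≈ 829.
Year 1992: gap = -2.2 × (8.1 - 5.8) = -5.06%, loss ≈ 8205 × 5.06/100 ≈ 415.
Total lost output = 884 + 724 + 861 + 829 + 415 = 3713 billion.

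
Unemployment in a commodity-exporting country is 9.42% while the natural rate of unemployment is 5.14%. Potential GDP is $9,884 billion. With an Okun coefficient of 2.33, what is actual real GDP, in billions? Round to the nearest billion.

$8,898 billion

Unemployment gap = 9.42 - 5.14 = 4.28 points, so the output gap is -2.33 × 4.28 = -9.9724%.
Actual GDP = 9884 × (1 - 9.9724/100) = 9884 × 0.900276 ≈ 8898 billion.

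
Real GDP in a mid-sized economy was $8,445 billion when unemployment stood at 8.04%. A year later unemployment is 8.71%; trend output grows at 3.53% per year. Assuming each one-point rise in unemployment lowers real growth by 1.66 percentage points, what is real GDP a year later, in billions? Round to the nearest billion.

$8,649 billion

Δu = 8.71 - 8.04 = 0.67 points.
Okun's law (growth form): g_Y = g_Y* - β × Δu = 3.53 - 1.66 × (0.67) = 3.53 - 1.1122 = 2.4178%.
Real GDP in the next year = 8445 × (1 + 2.4178/100) = 8445 × 1.024178 ≈ 8649 billion.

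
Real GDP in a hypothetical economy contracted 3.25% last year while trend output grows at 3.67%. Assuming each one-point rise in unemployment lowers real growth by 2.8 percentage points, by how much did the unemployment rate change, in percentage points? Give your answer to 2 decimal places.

Growth-rate Okun's law: g_Y = g_Y* - β × Δu, so Δu = (g_Y* - g_Y)/β.
Δu = (3.67 + 3.25)/2.8 = 6.92/2.8 = 2.47 percentage points.

2.47 percentage points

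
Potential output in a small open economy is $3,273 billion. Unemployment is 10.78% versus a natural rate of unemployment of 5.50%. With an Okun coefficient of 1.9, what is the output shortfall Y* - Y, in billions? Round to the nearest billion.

Output gap = -1.9 × (10.78 - 5.5) = -1.9 × 5.28 = -10.032%.
Actual GDP ≈ 3273 × 0.89968 ≈ 2945 billion, so the shortfall is 3273 - 2945 = 328 billion.

$328 billion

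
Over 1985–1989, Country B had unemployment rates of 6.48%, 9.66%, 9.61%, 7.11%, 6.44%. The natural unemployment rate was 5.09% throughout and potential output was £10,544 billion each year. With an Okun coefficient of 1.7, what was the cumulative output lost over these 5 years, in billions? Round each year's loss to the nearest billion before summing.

Year 1985: gap = -1.7 × (6.48 - 5.09) = -2.363%, loss ≈ 10544 × 2.363/100 ≈ 249.
Year 1986: gap = -1.7 × (9.66 - 5.09) = -7.769%, loss ≈ 10544 × 7.769/100 ≈ 819.
Year 1987: gap = -1.7 × (9.61 - 5.09) = -7.684%, loss ≈ 10544 × 7.684/100 ≈ 810.
Year 1988: gap = -1.7 × (7.11 - 5.09) = -3.434%, loss ≈ 10544 × 3.434/100 ≈ 362.
Year 1989: gap = -1.7 × (6.44 - 5.09) = -2.295%, loss ≈ 10544 × 2.295/100 ≈ 242.
Total lost output = 249 + 819 + 810 + 362 + 242 = 2482 billion.

£2,482 billion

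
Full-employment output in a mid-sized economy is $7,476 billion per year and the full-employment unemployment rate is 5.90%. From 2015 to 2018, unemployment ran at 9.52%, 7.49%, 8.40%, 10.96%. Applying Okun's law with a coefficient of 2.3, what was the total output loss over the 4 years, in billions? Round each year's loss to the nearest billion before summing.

Year 2015: gap = -2.3 × (9.52 - 5.9) = -8.326%, loss ≈ 7476 × 8.326/100 ≈ 622.
Year 2016: gap = -2.3 × (7.49 - 5.9) = -3.657%, loss ≈ 7476 × 3.657/100 ≈ 273.
Year 2017: gap = -2.3 × (8.4 - 5.9) = -5.75%, loss ≈ 7476 × 5.75/100 ≈ 430.
Year 2018: gap = -2.3 × (10.96 - 5.9) = -11.638%, loss ≈ 7476 × 11.638/100 ≈ 870.
Total lost output = 622 + 273 + 430 + 870 = 2195 billion.

$2,195 billion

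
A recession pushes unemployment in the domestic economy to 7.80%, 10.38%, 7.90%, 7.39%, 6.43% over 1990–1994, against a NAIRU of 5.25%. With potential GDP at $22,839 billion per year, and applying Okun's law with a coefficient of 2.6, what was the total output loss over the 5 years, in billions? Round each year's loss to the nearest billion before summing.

$8,106 billion

Year 1990: gap = -2.6 × (7.8 - 5.25) = -6.63%, loss ≈ 22839 × 6.63/100 ≈ 1514.
Year 1991: gap = -2.6 × (10.38 - 5.25) = -13.338%, loss ≈ 22839 × 13.338/100 ≈ 3046.
Year 1992: gap = -2.6 × (7.9 - 5.25) = -6.89%, loss ≈ 22839 × 6.89/100 ≈ 1574.
Year 1993: gap = -2.6 × (7.39 - 5.25) = -5.564%, loss ≈ 22839 × 5.564/100 ≈ 1271.
Year 1994: gap = -2.6 × (6.43 - 5.25) = -3.068%, loss ≈ 22839 × 3.068/100 ≈ 701.
Total lost output = 1514 + 3046 + 1574 + 1271 + 701 = 8106 billion.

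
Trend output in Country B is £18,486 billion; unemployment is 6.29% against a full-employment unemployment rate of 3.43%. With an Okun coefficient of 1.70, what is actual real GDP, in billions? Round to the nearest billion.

£17,587 billion

Unemployment gap = 6.29 - 3.43 = 2.86 points, so the output gap is -1.7 × 2.86 = -4.862%.
Actual GDP = 18486 × (1 - 4.862/100) = 18486 × 0.95138 ≈ 17587 billion.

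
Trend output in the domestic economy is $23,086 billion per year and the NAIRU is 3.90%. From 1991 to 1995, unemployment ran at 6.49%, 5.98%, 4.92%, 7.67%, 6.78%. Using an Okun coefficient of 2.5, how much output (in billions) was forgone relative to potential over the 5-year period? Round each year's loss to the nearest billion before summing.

$7,122 billion

Year 1991: gap = -2.5 × (6.49 - 3.9) = -6.475%, loss ≈ 23086 × 6.475/100 ≈ 1495.
Year 1992: gap = -2.5 × (5.98 - 3.9) = -5.2%, loss ≈ 23086 × 5.2/100 ≈ 1200.
Year 1993: gap = -2.5 × (4.92 - 3.9) = -2.55%, loss ≈ 23086 × 2.55/100 ≈ 589.
Year 1994: gap = -2.5 × (7.67 - 3.9) = -9.425%, loss ≈ 23086 × 9.425/100 ≈ 2176.
Year 1995: gap = -2.5 × (6.78 - 3.9) = -7.2%, loss ≈ 23086 × 7.2/100 ≈ 1662.
Total lost output = 1495 + 1200 + 589 + 2176 + 1662 = 7122 billion.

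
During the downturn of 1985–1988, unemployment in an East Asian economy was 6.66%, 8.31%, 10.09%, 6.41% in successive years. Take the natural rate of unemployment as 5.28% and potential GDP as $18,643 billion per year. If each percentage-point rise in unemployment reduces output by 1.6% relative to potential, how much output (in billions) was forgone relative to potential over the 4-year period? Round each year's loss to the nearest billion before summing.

$3,088 billion

Year 1985: gap = -1.6 × (6.66 - 5.28) = -2.208%, loss ≈ 18643 × 2.208/100 ≈ 412.
Year 1986: gap = -1.6 × (8.31 - 5.28) = -4.848%, loss ≈ 18643 × 4.848/100 ≈ 904.
Year 1987: gap = -1.6 × (10.09 - 5.28) = -7.696%, loss ≈ 18643 × 7.696/100 ≈ 1435.
Year 1988: gap = -1.6 × (6.41 - 5.28) = -1.808%, loss ≈ 18643 × 1.808/100 ≈ 337.
Total lost output = 412 + 904 + 1435 + 337 = 3088 billion.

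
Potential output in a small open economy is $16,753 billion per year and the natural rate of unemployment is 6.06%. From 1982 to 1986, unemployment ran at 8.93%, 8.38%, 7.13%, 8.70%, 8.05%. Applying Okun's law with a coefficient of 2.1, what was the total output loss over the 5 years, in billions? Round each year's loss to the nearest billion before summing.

Year 1982: gap = -2.1 × (8.93 - 6.06) = -6.027%, loss ≈ 16753 × 6.027/100 ≈ 1010.
Year 1983: gap = -2.1 × (8.38 - 6.06) = -4.872%, loss ≈ 16753 × 4.872/100 ≈ 816.
Year 1984: gap = -2.1 × (7.13 - 6.06) = -2.247%, loss ≈ 16753 × 2.247/100 ≈ 376.
Year 1985: gap = -2.1 × (8.7 - 6.06) = -5.544%, loss ≈ 16753 × 5.544/100 ≈ 929.
Year 1986: gap = -2.1 × (8.05 - 6.06) = -4.179%, loss ≈ 16753 × 4.179/100 ≈ 700.
Total lost output = 1010 + 816 + 376 + 929 + 700 = 3831 billion.

$3,831 billion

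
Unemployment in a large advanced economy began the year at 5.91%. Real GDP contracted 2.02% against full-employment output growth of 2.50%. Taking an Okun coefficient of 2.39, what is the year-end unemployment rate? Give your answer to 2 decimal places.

7.80%

Growth-rate Okun's law: g_Y = g_Y* - β × Δu, so Δu = (g_Y* - g_Y)/β.
Δu = (2.5 + 2.02)/2.39 = 4.52/2.39 = 1.89 percentage points.
Year-end unemployment = 5.91 + 1.89 = 7.80%.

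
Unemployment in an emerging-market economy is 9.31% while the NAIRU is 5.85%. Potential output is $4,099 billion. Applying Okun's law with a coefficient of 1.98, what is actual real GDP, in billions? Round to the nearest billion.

Unemployment gap = 9.31 - 5.85 = 3.46 points, so the output gap is -1.98 × 3.46 = -6.8508%.
Actual GDP = 4099 × (1 - 6.8508/100) = 4099 × 0.931492 ≈ 3818 billion.

$3,818 billion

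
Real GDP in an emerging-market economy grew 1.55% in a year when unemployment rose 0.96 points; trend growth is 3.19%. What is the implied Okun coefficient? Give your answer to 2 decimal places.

Growth form: g_Y = g_Y* - β × Δu, so β = (g_Y* - g_Y)/Δu.
β = (3.19 - 1.55)/0.96 = 1.64/0.96 = 1.71.

β ≈ 1.71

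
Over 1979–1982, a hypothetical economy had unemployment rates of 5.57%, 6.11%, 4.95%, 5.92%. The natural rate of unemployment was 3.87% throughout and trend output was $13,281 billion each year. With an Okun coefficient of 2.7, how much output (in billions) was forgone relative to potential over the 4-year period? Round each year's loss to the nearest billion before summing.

$2,535 billion

Year 1979: gap = -2.7 × (5.57 - 3.87) = -4.59%, loss ≈ 13281 × 4.59/100 ≈ 610.
Year 1980: gap = -2.7 × (6.11 - 3.87) = -6.048%, loss ≈ 13281 × 6.048/100 ≈ 803.
Year 1981: gap = -2.7 × (4.95 - 3.87) = -2.916%, loss ≈ 13281 × 2.916/100 ≈ 387.
Year 1982: gap = -2.7 × (5.92 - 3.87) = -5.535%, loss ≈ 13281 × 5.535/100 ≈ 735.
Total lost output = 610 + 803 + 387 + 735 = 2535 billion.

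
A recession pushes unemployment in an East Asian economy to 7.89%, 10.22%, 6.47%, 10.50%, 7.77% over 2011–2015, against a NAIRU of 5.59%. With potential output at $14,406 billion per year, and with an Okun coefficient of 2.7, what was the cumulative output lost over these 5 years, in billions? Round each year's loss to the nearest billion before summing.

$5,796 billion

Year 2011: gap = -2.7 × (7.89 - 5.59) = -6.21%, loss ≈ 14406 × 6.21/100 ≈ 895.
Year 2012: gap = -2.7 × (10.22 - 5.59) = -12.501%, loss ≈ 14406 × 12.501/100 ≈ 1801.
Year 2013: gap = -2.7 × (6.47 - 5.59) = -2.376%, loss ≈ 14406 × 2.376/100 ≈ 342.
Year 2014: gap = -2.7 × (10.5 - 5.59) = -13.257%, loss ≈ 14406 × 13.257/100 ≈ 1910.
Year 2015: gap = -2.7 × (7.77 - 5.59) = -5.886%, loss ≈ 14406 × 5.886/100 ≈ 848.
Total lost output = 895 + 1801 + 342 + 1910 + 848 = 5796 billion.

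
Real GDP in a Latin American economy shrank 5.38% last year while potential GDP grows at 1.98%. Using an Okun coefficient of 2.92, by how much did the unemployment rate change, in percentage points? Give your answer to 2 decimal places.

Growth-rate Okun's law: g_Y = g_Y* - β × Δu, so Δu = (g_Y* - g_Y)/β.
Δu = (1.98 + 5.38)/2.92 = 7.36/2.92 = 2.52 percentage points.

2.52 percentage points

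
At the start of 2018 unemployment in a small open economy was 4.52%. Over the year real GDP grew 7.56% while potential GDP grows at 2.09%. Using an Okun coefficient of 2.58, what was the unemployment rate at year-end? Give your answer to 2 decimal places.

Growth-rate Okun's law: g_Y = g_Y* - β × Δu, so Δu = (g_Y* - g_Y)/β.
Δu = (2.09 - 7.56)/2.58 = -5.47/2.58 = -2.12 percentage points.
Year-end unemployment = 4.52 - 2.12 = 2.40%.

2.40%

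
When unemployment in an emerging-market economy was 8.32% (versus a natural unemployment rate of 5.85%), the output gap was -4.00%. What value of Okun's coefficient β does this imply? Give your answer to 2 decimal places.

Okun's law: output gap = -β × (u - u*).
-4.00 = -β × (8.32 - 5.85) = -β × 2.47, so β = 4/2.47 = 1.62.

β ≈ 1.62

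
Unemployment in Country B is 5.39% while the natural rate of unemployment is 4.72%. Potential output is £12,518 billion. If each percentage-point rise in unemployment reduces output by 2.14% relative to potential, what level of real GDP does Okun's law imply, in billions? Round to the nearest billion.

Unemployment gap = 5.39 - 4.72 = 0.67 points, so the output gap is -2.14 × 0.67 = -1.4338%.
Actual GDP = 12518 × (1 - 1.4338/100) = 12518 × 0.985662 ≈ 12339 billion.

£12,339 billion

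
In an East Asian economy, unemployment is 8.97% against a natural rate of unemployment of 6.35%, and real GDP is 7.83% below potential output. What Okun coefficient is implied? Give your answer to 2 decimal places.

β ≈ 2.99

Okun's law: output gap = -β × (u - u*).
-7.83 = -β × (8.97 - 6.35) = -β × 2.62, so β = 7.83/2.62 = 2.99.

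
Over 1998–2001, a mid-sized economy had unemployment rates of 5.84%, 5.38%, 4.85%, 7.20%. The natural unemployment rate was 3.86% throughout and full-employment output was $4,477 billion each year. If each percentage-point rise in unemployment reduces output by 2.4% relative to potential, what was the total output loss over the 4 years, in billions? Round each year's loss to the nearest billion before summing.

$841 billion

Year 1998: gap = -2.4 × (5.84 - 3.86) = -4.752%, loss ≈ 4477 × 4.752/100 ≈ 213.
Year 1999: gap = -2.4 × (5.38 - 3.86) = -3.648%, loss ≈ 4477 × 3.648/100 ≈ 163.
Year 2000: gap = -2.4 × (4.85 - 3.86) = -2.376%, loss ≈ 4477 × 2.376/100 ≈ 106.
Year 2001: gap = -2.4 × (7.2 - 3.86) = -8.016%, loss ≈ 4477 × 8.016/100 ≈ 359.
Total lost output = 213 + 163 + 106 + 359 = 841 billion.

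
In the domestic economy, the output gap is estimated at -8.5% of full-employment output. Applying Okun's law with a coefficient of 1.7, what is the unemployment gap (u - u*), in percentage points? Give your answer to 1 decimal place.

Okun's law: output gap = -β × (u - u*), so u - u* = -(output gap)/β.
u - u* = -(-8.5)/1.7 = 5 percentage points.

5.0 percentage points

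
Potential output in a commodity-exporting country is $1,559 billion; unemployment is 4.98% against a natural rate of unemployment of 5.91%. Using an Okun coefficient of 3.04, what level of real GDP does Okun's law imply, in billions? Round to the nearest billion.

Unemployment gap = 4.98 - 5.91 = -0.93 points, so the output gap is -3.04 × (-0.93) = 2.8272%.
Actual GDP = 1559 × (1 + 2.8272/100) = 1559 × 1.028272 ≈ 1603 billion.

$1,603 billion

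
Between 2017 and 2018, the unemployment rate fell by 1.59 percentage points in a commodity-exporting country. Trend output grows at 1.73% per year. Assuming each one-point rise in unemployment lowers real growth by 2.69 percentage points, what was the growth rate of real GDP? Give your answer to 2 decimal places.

6.01%

Growth-rate Okun's law: g_Y = g_Y* - β × Δu.
g_Y = 1.73 - 2.69 × (-1.59) = 1.73 + 4.2771 = 6.0071%, i.e. 6.01% to 2 d.p.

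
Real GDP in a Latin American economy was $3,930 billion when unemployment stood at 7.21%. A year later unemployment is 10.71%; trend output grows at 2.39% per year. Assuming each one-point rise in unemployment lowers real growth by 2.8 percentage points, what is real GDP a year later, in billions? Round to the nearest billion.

Δu = 10.71 - 7.21 = 3.5 points.
Okun's law (growth form): g_Y = g_Y* - β × Δu = 2.39 - 2.8 × (3.50) = 2.39 - 9.8 = -7.41%.
Real GDP in the next year = 3930 × (1 - 7.41/100) = 3930 × 0.9259 ≈ 3639 billion.

$3,639 billion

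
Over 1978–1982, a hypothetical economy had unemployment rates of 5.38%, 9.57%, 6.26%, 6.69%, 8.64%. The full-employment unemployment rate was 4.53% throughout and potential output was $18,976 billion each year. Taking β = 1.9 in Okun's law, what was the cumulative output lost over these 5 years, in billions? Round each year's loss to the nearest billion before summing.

Year 1978: gap = -1.9 × (5.38 - 4.53) = -1.615%, loss ≈ 18976 × 1.615/100 ≈ 306.
Year 1979: gap = -1.9 × (9.57 - 4.53) = -9.576%, loss ≈ 18976 × 9.576/100 ≈ 1817.
Year 1980: gap = -1.9 × (6.26 - 4.53) = -3.287%, loss ≈ 18976 × 3.287/100 ≈ 624.
Year 1981: gap = -1.9 × (6.69 - 4.53) = -4.104%, loss ≈ 18976 × 4.104/100 ≈ 779.
Year 1982: gap = -1.9 × (8.64 - 4.53) = -7.809%, loss ≈ 18976 × 7.809/100 ≈ 1482.
Total lost output = 306 + 1817 + 624 + 779 + 1482 = 5008 billion.

$5,008 billion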